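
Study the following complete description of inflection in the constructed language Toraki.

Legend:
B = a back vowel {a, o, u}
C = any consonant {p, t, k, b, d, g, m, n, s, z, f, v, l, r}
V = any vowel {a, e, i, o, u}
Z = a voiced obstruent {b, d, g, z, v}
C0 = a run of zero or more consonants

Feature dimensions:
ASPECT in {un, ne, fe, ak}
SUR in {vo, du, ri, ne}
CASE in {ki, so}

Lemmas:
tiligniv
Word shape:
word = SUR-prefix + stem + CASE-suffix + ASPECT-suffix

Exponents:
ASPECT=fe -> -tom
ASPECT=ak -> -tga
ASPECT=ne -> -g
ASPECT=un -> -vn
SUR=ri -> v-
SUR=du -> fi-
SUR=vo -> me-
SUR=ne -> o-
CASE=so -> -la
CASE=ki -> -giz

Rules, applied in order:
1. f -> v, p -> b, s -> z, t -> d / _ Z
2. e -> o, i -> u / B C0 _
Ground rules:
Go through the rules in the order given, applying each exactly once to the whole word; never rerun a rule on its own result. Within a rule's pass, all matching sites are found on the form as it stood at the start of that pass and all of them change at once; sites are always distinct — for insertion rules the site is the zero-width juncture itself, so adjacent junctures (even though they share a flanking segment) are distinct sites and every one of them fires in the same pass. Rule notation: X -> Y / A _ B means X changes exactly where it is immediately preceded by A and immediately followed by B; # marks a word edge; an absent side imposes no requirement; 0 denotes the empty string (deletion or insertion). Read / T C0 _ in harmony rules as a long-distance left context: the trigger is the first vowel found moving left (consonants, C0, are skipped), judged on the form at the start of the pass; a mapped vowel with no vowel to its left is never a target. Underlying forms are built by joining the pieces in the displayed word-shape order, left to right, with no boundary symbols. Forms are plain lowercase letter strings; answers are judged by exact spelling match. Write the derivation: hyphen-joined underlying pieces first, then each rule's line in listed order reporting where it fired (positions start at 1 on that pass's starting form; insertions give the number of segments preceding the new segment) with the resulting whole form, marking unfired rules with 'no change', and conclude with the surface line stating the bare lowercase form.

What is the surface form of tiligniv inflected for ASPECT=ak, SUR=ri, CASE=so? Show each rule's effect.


underlying: v-tiligniv-la-tga
1. f -> v, p -> b, s -> z, t -> d / _ Z: fires at position(s) 12: vtilignivladga
2. e -> o, i -> u / B C0 _: no change
surface: vtilignivladga


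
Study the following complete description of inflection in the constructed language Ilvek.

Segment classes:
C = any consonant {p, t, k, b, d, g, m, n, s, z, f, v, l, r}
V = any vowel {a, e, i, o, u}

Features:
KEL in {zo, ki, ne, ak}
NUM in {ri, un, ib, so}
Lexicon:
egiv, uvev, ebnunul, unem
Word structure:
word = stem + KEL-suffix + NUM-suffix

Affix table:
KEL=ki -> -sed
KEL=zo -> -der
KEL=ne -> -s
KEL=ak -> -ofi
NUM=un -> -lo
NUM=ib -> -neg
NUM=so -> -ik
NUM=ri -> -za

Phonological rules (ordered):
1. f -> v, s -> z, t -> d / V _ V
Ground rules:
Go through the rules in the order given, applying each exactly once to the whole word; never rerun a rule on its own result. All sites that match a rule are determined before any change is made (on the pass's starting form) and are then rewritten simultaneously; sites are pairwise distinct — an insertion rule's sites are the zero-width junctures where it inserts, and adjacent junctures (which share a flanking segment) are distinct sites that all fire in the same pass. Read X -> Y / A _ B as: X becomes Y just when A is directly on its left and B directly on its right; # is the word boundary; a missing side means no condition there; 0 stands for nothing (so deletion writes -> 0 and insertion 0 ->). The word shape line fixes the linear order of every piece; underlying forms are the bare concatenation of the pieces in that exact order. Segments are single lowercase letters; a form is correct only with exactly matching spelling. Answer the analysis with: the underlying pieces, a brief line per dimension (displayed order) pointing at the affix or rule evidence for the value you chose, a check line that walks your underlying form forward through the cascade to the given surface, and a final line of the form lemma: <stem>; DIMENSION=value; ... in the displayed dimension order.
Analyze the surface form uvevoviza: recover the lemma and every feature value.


underlying: uvev-ofi-za
KEL=ak - signalled by the affix -ofi
NUM=ri - signalled by the affix -za
check: uvevofiza -> uvevoviza
lemma: uvev; KEL=ak; NUM=ri


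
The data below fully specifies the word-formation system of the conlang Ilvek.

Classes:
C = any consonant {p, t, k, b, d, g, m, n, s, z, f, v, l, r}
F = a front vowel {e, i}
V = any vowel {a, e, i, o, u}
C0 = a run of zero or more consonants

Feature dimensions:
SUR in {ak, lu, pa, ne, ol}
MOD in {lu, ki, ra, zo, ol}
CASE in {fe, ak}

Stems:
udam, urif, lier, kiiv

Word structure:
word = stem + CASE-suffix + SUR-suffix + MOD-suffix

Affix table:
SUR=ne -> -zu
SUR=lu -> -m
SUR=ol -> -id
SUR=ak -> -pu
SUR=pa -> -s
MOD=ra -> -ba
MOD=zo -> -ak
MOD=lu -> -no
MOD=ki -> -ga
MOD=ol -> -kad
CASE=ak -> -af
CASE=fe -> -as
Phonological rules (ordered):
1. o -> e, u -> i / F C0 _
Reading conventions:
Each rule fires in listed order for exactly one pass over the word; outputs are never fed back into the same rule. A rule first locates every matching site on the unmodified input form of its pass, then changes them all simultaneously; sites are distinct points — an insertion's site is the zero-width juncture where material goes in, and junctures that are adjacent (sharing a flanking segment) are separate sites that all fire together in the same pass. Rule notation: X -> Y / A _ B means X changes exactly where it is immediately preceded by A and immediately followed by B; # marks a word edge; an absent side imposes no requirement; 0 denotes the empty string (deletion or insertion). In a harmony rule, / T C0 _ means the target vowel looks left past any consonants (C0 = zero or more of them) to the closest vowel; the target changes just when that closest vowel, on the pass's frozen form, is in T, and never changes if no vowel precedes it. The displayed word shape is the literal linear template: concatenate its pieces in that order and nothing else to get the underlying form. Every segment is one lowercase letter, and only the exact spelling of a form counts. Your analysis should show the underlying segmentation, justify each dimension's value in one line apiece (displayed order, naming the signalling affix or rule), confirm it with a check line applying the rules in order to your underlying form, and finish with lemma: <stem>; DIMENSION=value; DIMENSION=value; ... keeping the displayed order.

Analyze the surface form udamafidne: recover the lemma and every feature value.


underlying: udam-af-id-no
SUR=ol - signalled by the affix -id
MOD=lu - signalled by the affix -no
CASE=ak - signalled by the affix -af
check: udamafidno -> udamafidne
lemma: udam; SUR=ol; MOD=lu; CASE=ak


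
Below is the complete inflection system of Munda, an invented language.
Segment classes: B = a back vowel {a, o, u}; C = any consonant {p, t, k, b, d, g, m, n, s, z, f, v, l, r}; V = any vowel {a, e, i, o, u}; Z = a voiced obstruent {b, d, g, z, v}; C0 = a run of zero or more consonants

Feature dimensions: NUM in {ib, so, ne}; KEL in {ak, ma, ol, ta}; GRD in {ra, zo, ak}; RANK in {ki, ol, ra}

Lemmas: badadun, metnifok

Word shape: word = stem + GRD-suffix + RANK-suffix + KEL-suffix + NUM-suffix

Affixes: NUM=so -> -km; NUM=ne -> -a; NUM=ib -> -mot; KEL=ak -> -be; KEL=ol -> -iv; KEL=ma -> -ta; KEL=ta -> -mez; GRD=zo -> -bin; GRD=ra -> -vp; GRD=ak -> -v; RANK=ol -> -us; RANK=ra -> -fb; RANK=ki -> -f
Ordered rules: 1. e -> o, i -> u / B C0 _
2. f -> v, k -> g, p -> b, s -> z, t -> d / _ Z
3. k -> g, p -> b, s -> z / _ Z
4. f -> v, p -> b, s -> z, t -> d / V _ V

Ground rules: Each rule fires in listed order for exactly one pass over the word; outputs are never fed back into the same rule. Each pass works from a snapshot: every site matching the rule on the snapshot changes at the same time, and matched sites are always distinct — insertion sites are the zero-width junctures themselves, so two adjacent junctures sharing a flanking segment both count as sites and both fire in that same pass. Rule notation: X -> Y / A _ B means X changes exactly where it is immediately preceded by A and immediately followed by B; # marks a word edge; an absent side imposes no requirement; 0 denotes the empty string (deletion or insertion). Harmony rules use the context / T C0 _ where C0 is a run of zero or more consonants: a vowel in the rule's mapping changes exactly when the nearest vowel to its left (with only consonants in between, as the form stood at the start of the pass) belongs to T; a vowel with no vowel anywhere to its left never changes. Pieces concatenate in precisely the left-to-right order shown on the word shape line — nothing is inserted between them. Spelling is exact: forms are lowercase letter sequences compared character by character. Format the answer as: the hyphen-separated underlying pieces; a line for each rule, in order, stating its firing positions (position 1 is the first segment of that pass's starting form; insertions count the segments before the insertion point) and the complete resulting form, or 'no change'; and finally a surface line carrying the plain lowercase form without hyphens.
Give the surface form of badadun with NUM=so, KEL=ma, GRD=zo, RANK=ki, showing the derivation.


underlying: badadun-bin-f-ta-km
1. e -> o, i -> u / B C0 _: fires at position(s) 9: badadunbunftakm
2. f -> v, k -> g, p -> b, s -> z, t -> d / _ Z: no change
3. k -> g, p -> b, s -> z / _ Z: no change
4. f -> v, p -> b, s -> z, t -> d / V _ V: no change
surface: badadunbunftakm


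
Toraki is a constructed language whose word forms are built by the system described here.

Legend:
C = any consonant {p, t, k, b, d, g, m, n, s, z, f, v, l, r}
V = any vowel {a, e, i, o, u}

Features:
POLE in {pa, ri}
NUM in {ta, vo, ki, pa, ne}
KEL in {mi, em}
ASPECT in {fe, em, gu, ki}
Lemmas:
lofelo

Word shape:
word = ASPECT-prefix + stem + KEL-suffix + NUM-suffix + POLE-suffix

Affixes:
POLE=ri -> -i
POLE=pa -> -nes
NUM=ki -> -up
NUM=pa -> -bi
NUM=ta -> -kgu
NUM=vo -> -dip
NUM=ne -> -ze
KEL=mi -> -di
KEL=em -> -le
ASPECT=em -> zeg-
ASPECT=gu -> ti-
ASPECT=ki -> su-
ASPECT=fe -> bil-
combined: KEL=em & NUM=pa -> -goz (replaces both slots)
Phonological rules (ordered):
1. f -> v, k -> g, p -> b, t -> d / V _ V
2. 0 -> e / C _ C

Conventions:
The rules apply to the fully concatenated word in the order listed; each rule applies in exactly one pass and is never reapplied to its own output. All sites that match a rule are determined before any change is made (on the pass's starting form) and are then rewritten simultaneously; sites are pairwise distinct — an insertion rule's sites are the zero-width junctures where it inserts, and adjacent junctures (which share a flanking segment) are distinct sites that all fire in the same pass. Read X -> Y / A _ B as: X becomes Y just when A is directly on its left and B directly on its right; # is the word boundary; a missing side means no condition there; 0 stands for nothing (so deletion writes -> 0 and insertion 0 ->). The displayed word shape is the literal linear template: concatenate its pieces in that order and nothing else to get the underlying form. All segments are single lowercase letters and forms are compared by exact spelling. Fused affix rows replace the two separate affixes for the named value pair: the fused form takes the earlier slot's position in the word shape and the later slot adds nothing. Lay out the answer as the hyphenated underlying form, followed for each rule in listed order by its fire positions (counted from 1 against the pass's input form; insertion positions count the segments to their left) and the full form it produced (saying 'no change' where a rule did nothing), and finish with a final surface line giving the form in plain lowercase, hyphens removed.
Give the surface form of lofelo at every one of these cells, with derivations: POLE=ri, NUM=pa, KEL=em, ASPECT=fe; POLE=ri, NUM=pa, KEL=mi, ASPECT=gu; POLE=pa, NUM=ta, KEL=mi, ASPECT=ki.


cell POLE=ri, NUM=pa, KEL=em, ASPECT=fe:
underlying: bil-lofelo-goz-i
1. f -> v, k -> g, p -> b, t -> d / V _ V: fires at position(s) 6: billovelogozi
2. 0 -> e / C _ C: inserts after position(s) 3: bilelovelogozi
surface: bilelovelogozi

cell POLE=ri, NUM=pa, KEL=mi, ASPECT=gu:
underlying: ti-lofelo-di-bi-i
1. f -> v, k -> g, p -> b, t -> d / V _ V: fires at position(s) 5: tilovelodibii
2. 0 -> e / C _ C: no change
surface: tilovelodibii

cell POLE=pa, NUM=ta, KEL=mi, ASPECT=ki:
underlying: su-lofelo-di-kgu-nes
1. f -> v, k -> g, p -> b, t -> d / V _ V: fires at position(s) 5: sulovelodikgunes
2. 0 -> e / C _ C: inserts after position(s) 11: sulovelodikegunes
surface: sulovelodikegunes


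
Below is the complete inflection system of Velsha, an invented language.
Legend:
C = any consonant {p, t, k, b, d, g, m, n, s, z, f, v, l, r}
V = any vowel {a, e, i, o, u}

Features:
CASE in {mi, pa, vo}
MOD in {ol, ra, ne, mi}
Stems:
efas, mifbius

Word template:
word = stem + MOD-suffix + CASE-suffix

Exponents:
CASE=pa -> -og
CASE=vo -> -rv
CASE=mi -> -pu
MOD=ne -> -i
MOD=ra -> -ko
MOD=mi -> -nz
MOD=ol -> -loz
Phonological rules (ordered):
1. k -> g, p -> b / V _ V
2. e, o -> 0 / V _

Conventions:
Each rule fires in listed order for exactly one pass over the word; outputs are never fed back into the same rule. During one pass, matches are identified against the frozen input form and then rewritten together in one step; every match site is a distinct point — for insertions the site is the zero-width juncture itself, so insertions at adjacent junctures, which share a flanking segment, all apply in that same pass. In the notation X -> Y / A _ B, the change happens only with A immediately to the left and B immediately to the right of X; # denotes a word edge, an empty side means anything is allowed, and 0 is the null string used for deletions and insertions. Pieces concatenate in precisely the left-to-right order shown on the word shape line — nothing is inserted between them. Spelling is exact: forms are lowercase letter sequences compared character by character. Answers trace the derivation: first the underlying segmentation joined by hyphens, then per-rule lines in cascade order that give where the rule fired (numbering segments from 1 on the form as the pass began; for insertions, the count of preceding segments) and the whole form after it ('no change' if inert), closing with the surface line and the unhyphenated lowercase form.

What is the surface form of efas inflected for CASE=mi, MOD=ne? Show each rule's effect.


underlying: efas-i-pu
1. k -> g, p -> b / V _ V: fires at position(s) 6: efasibu
2. e, o -> 0 / V _: no change
surface: efasibu


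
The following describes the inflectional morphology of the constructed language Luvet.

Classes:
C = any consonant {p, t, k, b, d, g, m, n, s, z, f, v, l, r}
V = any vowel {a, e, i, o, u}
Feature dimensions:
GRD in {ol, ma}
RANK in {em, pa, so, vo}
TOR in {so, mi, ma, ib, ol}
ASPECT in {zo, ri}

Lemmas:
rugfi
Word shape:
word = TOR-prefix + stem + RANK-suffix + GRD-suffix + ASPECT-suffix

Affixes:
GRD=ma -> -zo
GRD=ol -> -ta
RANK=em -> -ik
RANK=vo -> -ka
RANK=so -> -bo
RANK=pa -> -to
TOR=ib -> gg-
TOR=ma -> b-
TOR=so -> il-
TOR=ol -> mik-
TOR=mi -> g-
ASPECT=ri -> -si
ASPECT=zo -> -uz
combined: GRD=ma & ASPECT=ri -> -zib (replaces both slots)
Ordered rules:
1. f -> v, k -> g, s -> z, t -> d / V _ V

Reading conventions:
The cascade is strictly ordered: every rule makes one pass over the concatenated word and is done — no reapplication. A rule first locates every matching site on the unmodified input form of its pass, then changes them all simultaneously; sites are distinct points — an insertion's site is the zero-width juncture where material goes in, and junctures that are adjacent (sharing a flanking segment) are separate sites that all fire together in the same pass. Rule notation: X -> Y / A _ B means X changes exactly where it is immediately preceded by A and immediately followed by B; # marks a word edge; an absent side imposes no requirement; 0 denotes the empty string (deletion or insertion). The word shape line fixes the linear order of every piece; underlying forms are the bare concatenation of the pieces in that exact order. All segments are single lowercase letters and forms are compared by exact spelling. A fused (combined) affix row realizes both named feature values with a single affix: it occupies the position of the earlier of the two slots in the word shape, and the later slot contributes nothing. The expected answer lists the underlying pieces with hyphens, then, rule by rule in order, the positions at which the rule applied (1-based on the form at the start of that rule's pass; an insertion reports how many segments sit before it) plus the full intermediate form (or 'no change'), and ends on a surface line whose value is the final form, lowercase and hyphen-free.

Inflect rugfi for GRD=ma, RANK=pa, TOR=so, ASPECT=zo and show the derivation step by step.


underlying: il-rugfi-to-zo-uz
1. f -> v, k -> g, s -> z, t -> d / V _ V: fires at position(s) 8: ilrugfidozouz
surface: ilrugfidozouz


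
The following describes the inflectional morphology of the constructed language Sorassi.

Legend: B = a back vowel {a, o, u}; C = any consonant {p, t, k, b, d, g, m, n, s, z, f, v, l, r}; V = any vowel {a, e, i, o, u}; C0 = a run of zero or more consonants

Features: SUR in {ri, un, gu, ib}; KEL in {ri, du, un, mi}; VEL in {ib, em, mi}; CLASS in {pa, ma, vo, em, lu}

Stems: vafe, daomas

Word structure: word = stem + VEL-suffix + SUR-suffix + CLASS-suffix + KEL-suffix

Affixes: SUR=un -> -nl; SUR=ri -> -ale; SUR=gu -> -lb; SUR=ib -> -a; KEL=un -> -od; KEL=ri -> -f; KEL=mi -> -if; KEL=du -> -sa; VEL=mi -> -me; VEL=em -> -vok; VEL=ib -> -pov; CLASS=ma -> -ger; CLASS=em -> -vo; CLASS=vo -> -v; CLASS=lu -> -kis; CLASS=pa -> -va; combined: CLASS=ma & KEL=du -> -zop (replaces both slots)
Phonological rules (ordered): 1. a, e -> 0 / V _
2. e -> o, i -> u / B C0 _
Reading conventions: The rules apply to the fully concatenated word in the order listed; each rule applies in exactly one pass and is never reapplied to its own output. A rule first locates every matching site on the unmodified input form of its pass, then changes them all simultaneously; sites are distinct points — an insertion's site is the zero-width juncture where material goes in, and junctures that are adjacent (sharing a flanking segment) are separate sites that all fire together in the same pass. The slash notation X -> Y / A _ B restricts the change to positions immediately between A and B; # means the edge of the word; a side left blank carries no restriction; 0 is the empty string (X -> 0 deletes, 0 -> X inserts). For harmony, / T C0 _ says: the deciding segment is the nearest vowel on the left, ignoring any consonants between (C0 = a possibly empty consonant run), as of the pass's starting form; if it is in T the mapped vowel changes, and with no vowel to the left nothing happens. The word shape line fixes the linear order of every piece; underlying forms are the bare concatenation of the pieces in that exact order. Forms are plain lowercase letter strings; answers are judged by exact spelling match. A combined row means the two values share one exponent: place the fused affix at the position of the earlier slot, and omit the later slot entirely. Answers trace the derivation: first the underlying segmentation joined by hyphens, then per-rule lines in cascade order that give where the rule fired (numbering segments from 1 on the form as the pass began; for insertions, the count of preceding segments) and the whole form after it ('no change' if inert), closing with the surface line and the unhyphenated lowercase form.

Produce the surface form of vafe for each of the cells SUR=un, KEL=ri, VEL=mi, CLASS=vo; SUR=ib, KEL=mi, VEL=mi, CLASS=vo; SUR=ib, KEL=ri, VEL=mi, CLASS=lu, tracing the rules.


cell SUR=un, KEL=ri, VEL=mi, CLASS=vo:
underlying: vafe-me-nl-v-f
1. a, e -> 0 / V _: no change
2. e -> o, i -> u / B C0 _: fires at position(s) 4: vafomenlvf
surface: vafomenlvf

cell SUR=ib, KEL=mi, VEL=mi, CLASS=vo:
underlying: vafe-me-a-v-if
1. a, e -> 0 / V _: fires at position(s) 7: vafemevif
2. e -> o, i -> u / B C0 _: fires at position(s) 4: vafomevif
surface: vafomevif

cell SUR=ib, KEL=ri, VEL=mi, CLASS=lu:
underlying: vafe-me-a-kis-f
1. a, e -> 0 / V _: fires at position(s) 7: vafemekisf
2. e -> o, i -> u / B C0 _: fires at position(s) 4: vafomekisf
surface: vafomekisf


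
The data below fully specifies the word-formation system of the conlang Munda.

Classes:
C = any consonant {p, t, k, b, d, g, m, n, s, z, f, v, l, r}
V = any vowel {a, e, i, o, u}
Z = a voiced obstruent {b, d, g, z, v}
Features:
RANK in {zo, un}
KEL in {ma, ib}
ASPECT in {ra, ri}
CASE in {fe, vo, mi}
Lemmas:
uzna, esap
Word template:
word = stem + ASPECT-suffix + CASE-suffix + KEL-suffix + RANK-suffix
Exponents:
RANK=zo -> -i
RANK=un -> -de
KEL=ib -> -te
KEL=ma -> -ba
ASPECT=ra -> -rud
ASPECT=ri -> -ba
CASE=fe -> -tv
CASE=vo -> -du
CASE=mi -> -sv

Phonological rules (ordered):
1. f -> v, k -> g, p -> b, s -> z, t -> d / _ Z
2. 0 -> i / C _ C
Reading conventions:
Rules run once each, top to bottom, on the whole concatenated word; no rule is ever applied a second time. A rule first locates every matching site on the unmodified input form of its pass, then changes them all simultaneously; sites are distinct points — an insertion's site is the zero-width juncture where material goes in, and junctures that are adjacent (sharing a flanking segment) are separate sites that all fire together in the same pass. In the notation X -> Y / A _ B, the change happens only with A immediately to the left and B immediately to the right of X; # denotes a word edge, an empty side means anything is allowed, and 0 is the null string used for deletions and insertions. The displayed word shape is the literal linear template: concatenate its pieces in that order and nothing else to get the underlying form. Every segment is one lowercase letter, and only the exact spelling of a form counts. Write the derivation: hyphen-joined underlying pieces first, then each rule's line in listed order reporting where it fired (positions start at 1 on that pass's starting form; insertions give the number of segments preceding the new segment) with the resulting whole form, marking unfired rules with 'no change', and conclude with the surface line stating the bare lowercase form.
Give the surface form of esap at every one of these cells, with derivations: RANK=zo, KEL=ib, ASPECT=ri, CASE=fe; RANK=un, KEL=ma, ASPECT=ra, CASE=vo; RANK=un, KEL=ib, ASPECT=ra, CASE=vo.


cell RANK=zo, KEL=ib, ASPECT=ri, CASE=fe:
underlying: esap-ba-tv-te-i
1. f -> v, k -> g, p -> b, s -> z, t -> d / _ Z: fires at position(s) 4, 7: esabbadvtei
2. 0 -> i / C _ C: inserts after position(s) 4, 7, 8: esabibadivitei
surface: esabibadivitei

cell RANK=un, KEL=ma, ASPECT=ra, CASE=vo:
underlying: esap-rud-du-ba-de
1. f -> v, k -> g, p -> b, s -> z, t -> d / _ Z: no change
2. 0 -> i / C _ C: inserts after position(s) 4, 7: esapirudidubade
surface: esapirudidubade

cell RANK=un, KEL=ib, ASPECT=ra, CASE=vo:
underlying: esap-rud-du-te-de
1. f -> v, k -> g, p -> b, s -> z, t -> d / _ Z: no change
2. 0 -> i / C _ C: inserts after position(s) 4, 7: esapirudidutede
surface: esapirudidutede


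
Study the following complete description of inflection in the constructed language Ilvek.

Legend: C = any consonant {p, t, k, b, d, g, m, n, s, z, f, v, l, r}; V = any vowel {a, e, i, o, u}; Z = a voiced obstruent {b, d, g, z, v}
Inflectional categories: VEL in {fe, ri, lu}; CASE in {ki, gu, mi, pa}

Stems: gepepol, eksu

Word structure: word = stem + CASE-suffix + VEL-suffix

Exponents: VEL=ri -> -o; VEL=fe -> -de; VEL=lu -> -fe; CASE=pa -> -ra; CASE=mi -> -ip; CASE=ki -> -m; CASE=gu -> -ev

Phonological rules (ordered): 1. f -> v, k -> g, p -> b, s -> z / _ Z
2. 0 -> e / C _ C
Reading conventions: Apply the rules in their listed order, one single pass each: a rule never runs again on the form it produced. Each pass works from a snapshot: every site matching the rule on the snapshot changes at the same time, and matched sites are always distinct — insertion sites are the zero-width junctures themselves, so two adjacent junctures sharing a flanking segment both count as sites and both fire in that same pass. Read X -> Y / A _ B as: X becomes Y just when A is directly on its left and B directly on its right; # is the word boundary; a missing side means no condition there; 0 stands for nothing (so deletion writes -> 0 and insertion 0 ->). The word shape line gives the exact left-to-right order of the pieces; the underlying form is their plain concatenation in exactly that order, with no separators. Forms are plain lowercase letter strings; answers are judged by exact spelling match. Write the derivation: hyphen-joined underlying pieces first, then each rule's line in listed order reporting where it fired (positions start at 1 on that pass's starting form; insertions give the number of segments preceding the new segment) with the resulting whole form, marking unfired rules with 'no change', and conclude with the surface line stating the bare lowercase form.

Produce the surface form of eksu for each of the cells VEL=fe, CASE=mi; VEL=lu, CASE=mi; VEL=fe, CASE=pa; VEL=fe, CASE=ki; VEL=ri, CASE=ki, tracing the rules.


cell VEL=fe, CASE=mi:
underlying: eksu-ip-de
1. f -> v, k -> g, p -> b, s -> z / _ Z: fires at position(s) 6: eksuibde
2. 0 -> e / C _ C: inserts after position(s) 2, 6: ekesuibede
surface: ekesuibede

cell VEL=lu, CASE=mi:
underlying: eksu-ip-fe
1. f -> v, k -> g, p -> b, s -> z / _ Z: no change
2. 0 -> e / C _ C: inserts after position(s) 2, 6: ekesuipefe
surface: ekesuipefe

cell VEL=fe, CASE=pa:
underlying: eksu-ra-de
1. f -> v, k -> g, p -> b, s -> z / _ Z: no change
2. 0 -> e / C _ C: inserts after position(s) 2: ekesurade
surface: ekesurade

cell VEL=fe, CASE=ki:
underlying: eksu-m-de
1. f -> v, k -> g, p -> b, s -> z / _ Z: no change
2. 0 -> e / C _ C: inserts after position(s) 2, 5: ekesumede
surface: ekesumede

cell VEL=ri, CASE=ki:
underlying: eksu-m-o
1. f -> v, k -> g, p -> b, s -> z / _ Z: no change
2. 0 -> e / C _ C: inserts after position(s) 2: ekesumo
surface: ekesumo


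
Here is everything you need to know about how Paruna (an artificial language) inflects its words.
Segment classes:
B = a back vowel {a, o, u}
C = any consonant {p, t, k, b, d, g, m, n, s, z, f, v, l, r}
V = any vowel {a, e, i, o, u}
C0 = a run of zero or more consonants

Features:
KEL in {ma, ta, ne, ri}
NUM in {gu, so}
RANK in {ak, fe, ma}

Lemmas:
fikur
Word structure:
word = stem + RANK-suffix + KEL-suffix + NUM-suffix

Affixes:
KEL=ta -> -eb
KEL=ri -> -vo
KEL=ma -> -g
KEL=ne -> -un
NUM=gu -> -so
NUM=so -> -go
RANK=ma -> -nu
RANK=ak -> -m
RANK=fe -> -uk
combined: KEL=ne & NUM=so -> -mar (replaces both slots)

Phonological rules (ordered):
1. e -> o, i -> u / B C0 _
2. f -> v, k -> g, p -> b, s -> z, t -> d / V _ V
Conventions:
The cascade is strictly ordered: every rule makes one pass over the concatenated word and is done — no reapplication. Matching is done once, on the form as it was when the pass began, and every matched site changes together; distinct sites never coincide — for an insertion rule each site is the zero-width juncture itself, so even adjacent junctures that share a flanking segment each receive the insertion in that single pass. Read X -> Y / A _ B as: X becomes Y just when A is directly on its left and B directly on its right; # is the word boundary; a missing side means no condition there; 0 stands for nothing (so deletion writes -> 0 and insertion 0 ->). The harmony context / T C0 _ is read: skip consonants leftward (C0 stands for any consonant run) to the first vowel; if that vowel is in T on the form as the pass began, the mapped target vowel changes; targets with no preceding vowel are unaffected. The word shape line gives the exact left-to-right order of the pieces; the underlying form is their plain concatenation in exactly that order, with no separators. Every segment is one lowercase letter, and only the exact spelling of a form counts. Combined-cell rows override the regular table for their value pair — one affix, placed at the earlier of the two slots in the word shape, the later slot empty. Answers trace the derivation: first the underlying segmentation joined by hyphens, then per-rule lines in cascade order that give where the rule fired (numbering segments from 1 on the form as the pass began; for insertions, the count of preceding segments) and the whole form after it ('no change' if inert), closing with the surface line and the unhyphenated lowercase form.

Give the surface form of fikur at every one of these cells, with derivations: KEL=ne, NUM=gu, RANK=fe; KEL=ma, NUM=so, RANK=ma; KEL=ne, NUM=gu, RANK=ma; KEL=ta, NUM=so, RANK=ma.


cell KEL=ne, NUM=gu, RANK=fe:
underlying: fikur-uk-un-so
1. e -> o, i -> u / B C0 _: no change
2. f -> v, k -> g, p -> b, s -> z, t -> d / V _ V: fires at position(s) 3, 7: figurugunso
surface: figurugunso

cell KEL=ma, NUM=so, RANK=ma:
underlying: fikur-nu-g-go
1. e -> o, i -> u / B C0 _: no change
2. f -> v, k -> g, p -> b, s -> z, t -> d / V _ V: fires at position(s) 3: figurnuggo
surface: figurnuggo

cell KEL=ne, NUM=gu, RANK=ma:
underlying: fikur-nu-un-so
1. e -> o, i -> u / B C0 _: no change
2. f -> v, k -> g, p -> b, s -> z, t -> d / V _ V: fires at position(s) 3: figurnuunso
surface: figurnuunso

cell KEL=ta, NUM=so, RANK=ma:
underlying: fikur-nu-eb-go
1. e -> o, i -> u / B C0 _: fires at position(s) 8: fikurnuobgo
2. f -> v, k -> g, p -> b, s -> z, t -> d / V _ V: fires at position(s) 3: figurnuobgo
surface: figurnuobgo


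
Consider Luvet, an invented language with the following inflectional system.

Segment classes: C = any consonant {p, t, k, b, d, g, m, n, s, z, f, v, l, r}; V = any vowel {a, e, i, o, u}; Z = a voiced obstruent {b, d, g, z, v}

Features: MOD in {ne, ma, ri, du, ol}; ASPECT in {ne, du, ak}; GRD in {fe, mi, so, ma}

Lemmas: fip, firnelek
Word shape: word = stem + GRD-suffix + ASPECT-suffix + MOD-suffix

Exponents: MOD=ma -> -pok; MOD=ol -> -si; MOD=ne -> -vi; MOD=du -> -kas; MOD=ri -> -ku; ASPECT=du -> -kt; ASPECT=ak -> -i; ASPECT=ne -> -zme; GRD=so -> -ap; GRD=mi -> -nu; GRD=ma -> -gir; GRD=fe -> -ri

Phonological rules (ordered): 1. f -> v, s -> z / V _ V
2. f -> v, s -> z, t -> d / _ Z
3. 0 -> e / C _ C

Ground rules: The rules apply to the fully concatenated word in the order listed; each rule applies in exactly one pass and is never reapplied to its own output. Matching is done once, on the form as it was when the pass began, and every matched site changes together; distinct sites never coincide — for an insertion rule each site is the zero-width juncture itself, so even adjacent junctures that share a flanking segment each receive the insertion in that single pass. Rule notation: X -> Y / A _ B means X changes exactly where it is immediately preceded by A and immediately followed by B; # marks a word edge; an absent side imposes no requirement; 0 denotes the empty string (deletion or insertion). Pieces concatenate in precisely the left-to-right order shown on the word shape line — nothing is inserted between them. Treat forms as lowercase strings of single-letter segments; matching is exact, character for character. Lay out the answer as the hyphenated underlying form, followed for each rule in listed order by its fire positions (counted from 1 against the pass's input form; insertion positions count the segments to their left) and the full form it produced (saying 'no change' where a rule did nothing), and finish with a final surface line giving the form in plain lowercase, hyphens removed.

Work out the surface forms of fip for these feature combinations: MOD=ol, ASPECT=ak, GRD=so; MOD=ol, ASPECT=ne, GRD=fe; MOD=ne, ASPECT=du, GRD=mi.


cell MOD=ol, ASPECT=ak, GRD=so:
underlying: fip-ap-i-si
1. f -> v, s -> z / V _ V: fires at position(s) 7: fipapizi
2. f -> v, s -> z, t -> d / _ Z: no change
3. 0 -> e / C _ C: no change
surface: fipapizi

cell MOD=ol, ASPECT=ne, GRD=fe:
underlying: fip-ri-zme-si
1. f -> v, s -> z / V _ V: fires at position(s) 9: fiprizmezi
2. f -> v, s -> z, t -> d / _ Z: no change
3. 0 -> e / C _ C: inserts after position(s) 3, 6: fiperizemezi
surface: fiperizemezi

cell MOD=ne, ASPECT=du, GRD=mi:
underlying: fip-nu-kt-vi
1. f -> v, s -> z / V _ V: no change
2. f -> v, s -> z, t -> d / _ Z: fires at position(s) 7: fipnukdvi
3. 0 -> e / C _ C: inserts after position(s) 3, 6, 7: fipenukedevi
surface: fipenukedevi


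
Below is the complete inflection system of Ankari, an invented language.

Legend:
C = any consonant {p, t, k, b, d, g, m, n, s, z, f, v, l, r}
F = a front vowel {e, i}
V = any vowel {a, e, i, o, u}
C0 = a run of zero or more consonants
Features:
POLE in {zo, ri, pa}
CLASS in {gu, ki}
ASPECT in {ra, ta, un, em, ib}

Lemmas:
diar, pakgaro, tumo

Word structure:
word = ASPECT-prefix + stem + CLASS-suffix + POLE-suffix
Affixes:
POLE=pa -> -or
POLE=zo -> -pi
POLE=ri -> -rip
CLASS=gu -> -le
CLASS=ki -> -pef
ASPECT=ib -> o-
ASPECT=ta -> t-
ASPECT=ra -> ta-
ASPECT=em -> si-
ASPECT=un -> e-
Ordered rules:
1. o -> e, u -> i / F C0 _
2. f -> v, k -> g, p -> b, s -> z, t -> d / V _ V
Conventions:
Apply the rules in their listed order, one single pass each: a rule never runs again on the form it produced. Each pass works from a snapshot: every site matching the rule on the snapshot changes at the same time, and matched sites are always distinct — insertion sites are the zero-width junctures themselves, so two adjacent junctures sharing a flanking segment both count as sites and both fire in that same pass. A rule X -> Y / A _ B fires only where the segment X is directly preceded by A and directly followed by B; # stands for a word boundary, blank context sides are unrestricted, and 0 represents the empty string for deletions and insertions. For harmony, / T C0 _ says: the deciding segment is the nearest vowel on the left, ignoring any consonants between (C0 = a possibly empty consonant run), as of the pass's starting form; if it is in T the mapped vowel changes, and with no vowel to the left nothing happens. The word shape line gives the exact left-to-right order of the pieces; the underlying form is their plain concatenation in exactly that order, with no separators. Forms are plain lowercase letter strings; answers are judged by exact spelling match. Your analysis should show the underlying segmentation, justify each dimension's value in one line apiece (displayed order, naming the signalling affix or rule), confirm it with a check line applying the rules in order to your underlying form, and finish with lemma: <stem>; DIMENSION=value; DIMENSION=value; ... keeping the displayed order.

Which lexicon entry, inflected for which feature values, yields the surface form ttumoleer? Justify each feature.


underlying: t-tumo-le-or
POLE=pa - signalled by the affix -or
CLASS=gu - signalled by the affix -le
ASPECT=ta - signalled by the affix t-
check: ttumoleor -> ttumoleer -> ttumoleer
lemma: tumo; POLE=pa; CLASS=gu; ASPECT=ta


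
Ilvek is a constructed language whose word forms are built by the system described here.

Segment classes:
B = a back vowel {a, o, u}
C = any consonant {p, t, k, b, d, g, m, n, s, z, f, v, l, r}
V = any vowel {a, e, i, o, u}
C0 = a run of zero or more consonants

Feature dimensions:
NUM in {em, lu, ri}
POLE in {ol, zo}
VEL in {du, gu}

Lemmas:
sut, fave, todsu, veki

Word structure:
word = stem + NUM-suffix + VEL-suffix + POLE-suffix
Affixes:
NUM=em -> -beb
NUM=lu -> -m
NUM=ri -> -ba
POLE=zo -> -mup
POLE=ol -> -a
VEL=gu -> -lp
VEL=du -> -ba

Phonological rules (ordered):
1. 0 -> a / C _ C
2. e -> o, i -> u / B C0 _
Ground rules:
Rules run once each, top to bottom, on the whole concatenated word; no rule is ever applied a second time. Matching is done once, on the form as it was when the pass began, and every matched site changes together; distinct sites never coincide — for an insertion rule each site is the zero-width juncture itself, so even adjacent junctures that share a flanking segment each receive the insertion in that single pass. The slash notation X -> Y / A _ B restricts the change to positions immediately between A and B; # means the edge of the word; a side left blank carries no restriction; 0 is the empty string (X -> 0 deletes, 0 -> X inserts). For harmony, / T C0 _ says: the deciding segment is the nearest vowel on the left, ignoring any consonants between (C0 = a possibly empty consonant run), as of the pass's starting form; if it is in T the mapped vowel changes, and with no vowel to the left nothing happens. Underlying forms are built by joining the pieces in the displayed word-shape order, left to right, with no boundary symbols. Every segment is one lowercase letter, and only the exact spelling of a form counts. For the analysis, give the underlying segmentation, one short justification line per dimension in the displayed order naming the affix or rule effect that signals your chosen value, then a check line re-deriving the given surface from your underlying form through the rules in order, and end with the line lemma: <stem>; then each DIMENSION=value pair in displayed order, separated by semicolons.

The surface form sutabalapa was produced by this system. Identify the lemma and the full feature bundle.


underlying: sut-ba-lp-a
NUM=ri - signalled by the affix -ba
POLE=ol - signalled by the affix -a
VEL=gu - signalled by the affix -lp
check: sutbalpa -> sutabalapa -> sutabalapa
lemma: sut; NUM=ri; POLE=ol; VEL=gu


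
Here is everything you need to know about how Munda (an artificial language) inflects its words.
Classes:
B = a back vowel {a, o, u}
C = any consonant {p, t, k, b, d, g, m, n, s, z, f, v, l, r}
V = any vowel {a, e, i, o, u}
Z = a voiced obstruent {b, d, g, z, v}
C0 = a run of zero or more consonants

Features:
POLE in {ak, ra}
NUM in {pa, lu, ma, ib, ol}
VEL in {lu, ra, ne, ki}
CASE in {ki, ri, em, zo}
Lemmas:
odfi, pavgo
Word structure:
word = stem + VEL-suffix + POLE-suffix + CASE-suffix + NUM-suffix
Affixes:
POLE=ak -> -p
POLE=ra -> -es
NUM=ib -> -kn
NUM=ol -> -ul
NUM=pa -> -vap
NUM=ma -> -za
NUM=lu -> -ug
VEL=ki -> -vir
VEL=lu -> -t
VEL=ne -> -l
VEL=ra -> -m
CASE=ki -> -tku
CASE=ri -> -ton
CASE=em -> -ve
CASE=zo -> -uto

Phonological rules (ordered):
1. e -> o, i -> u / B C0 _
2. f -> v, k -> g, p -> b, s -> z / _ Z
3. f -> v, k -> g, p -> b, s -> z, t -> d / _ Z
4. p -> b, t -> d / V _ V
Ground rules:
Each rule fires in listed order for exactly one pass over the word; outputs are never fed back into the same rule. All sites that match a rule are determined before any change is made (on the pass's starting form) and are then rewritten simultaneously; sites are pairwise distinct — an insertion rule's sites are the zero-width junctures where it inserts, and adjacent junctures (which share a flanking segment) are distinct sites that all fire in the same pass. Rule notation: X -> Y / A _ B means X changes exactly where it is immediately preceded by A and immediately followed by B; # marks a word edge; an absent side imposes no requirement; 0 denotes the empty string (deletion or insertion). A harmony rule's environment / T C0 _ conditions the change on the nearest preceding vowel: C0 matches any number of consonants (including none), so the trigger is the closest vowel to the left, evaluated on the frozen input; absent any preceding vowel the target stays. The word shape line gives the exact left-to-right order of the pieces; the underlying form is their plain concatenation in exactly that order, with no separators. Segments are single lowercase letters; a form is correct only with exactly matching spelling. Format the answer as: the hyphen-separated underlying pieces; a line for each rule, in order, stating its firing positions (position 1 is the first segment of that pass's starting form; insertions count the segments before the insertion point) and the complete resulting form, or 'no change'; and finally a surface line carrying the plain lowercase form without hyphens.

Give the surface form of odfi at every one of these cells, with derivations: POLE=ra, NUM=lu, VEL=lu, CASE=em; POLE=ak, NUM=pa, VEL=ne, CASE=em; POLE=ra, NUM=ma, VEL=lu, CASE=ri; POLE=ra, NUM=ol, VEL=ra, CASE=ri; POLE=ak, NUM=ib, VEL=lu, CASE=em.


cell POLE=ra, NUM=lu, VEL=lu, CASE=em:
underlying: odfi-t-es-ve-ug
1. e -> o, i -> u / B C0 _: fires at position(s) 4: odfutesveug
2. f -> v, k -> g, p -> b, s -> z / _ Z: fires at position(s) 7: odfutezveug
3. f -> v, k -> g, p -> b, s -> z, t -> d / _ Z: no change
4. p -> b, t -> d / V _ V: fires at position(s) 5: odfudezveug
surface: odfudezveug

cell POLE=ak, NUM=pa, VEL=ne, CASE=em:
underlying: odfi-l-p-ve-vap
1. e -> o, i -> u / B C0 _: fires at position(s) 4: odfulpvevap
2. f -> v, k -> g, p -> b, s -> z / _ Z: fires at position(s) 6: odfulbvevap
3. f -> v, k -> g, p -> b, s -> z, t -> d / _ Z: no change
4. p -> b, t -> d / V _ V: no change
surface: odfulbvevap

cell POLE=ra, NUM=ma, VEL=lu, CASE=ri:
underlying: odfi-t-es-ton-za
1. e -> o, i -> u / B C0 _: fires at position(s) 4: odfutestonza
2. f -> v, k -> g, p -> b, s -> z / _ Z: no change
3. f -> v, k -> g, p -> b, s -> z, t -> d / _ Z: no change
4. p -> b, t -> d / V _ V: fires at position(s) 5: odfudestonza
surface: odfudestonza

cell POLE=ra, NUM=ol, VEL=ra, CASE=ri:
underlying: odfi-m-es-ton-ul
1. e -> o, i -> u / B C0 _: fires at position(s) 4: odfumestonul
2. f -> v, k -> g, p -> b, s -> z / _ Z: no change
3. f -> v, k -> g, p -> b, s -> z, t -> d / _ Z: no change
4. p -> b, t -> d / V _ V: no change
surface: odfumestonul

cell POLE=ak, NUM=ib, VEL=lu, CASE=em:
underlying: odfi-t-p-ve-kn
1. e -> o, i -> u / B C0 _: fires at position(s) 4: odfutpvekn
2. f -> v, k -> g, p -> b, s -> z / _ Z: fires at position(s) 6: odfutbvekn
3. f -> v, k -> g, p -> b, s -> z, t -> d / _ Z: fires at position(s) 5: odfudbvekn
4. p -> b, t -> d / V _ V: no change
surface: odfudbvekn
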